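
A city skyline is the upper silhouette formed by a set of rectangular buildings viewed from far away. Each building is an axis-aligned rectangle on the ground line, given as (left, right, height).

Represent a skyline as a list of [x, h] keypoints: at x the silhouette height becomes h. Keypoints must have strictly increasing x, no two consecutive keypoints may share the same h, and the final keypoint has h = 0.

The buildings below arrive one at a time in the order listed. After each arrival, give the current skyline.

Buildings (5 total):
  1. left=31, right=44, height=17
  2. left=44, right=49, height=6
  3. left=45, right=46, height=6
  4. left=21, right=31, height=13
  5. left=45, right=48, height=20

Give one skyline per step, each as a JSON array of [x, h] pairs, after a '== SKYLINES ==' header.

== SKYLINES ==
[[31,17],[44,0]]
[[31,17],[44,6],[49,0]]
[[31,17],[44,6],[49,0]]
[[21,13],[31,17],[44,6],[49,0]]
[[21,13],[31,17],[44,6],[45,20],[48,6],[49,0]]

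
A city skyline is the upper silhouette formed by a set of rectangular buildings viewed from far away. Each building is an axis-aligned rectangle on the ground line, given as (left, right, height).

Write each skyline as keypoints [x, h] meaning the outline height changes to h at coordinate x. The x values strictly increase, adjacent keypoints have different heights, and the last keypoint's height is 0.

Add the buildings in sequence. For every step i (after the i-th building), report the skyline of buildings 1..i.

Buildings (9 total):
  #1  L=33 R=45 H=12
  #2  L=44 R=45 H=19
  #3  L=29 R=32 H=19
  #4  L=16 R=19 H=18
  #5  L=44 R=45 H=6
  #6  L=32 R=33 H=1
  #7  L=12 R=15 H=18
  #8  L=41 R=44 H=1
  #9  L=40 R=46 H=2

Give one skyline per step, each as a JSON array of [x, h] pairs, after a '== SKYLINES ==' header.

== SKYLINES ==
[[33,12],[45,0]]
[[33,12],[44,19],[45,0]]
[[29,19],[32,0],[33,12],[44,19],[45,0]]
[[16,18],[19,0],[29,19],[32,0],[33,12],[44,19],[45,0]]
[[16,18],[19,0],[29,19],[32,0],[33,12],[44,19],[45,0]]
[[16,18],[19,0],[29,19],[32,1],[33,12],[44,19],[45,0]]
[[12,18],[15,0],[16,18],[19,0],[29,19],[32,1],[33,12],[44,19],[45,0]]
[[12,18],[15,0],[16,18],[19,0],[29,19],[32,1],[33,12],[44,19],[45,0]]
[[12,18],[15,0],[16,18],[19,0],[29,19],[32,1],[33,12],[44,19],[45,2],[46,0]]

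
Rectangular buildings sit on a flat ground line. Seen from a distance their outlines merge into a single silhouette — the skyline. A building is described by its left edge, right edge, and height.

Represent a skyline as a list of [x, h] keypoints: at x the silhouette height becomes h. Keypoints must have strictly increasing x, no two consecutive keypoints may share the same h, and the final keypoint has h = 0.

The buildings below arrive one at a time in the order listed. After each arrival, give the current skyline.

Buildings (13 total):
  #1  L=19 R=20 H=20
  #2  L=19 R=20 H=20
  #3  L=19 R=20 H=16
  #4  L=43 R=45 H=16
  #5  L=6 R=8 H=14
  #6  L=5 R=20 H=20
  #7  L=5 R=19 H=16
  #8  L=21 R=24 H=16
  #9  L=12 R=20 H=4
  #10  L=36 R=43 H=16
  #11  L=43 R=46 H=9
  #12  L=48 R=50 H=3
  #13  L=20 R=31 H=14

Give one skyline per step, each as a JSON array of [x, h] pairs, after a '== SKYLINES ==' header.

== SKYLINES ==
[[19,20],[20,0]]
[[19,20],[20,0]]
[[19,20],[20,0]]
[[19,20],[20,0],[43,16],[45,0]]
[[6,14],[8,0],[19,20],[20,0],[43,16],[45,0]]
[[5,20],[20,0],[43,16],[45,0]]
[[5,20],[20,0],[43,16],[45,0]]
[[5,20],[20,0],[21,16],[24,0],[43,16],[45,0]]
[[5,20],[20,0],[21,16],[24,0],[43,16],[45,0]]
[[5,20],[20,0],[21,16],[24,0],[36,16],[45,0]]
[[5,20],[20,0],[21,16],[24,0],[36,16],[45,9],[46,0]]
[[5,20],[20,0],[21,16],[24,0],[36,16],[45,9],[46,0],[48,3],[50,0]]
[[5,20],[20,14],[21,16],[24,14],[31,0],[36,16],[45,9],[46,0],[48,3],[50,0]]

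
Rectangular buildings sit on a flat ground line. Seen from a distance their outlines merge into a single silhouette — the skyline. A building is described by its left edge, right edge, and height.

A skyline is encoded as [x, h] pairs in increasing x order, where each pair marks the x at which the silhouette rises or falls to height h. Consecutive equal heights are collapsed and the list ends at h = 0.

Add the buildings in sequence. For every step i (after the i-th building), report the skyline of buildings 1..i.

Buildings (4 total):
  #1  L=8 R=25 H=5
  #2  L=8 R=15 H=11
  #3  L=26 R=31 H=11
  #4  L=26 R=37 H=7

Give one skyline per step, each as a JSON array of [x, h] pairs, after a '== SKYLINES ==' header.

== SKYLINES ==
[[8,5],[25,0]]
[[8,11],[15,5],[25,0]]
[[8,11],[15,5],[25,0],[26,11],[31,0]]
[[8,11],[15,5],[25,0],[26,11],[31,7],[37,0]]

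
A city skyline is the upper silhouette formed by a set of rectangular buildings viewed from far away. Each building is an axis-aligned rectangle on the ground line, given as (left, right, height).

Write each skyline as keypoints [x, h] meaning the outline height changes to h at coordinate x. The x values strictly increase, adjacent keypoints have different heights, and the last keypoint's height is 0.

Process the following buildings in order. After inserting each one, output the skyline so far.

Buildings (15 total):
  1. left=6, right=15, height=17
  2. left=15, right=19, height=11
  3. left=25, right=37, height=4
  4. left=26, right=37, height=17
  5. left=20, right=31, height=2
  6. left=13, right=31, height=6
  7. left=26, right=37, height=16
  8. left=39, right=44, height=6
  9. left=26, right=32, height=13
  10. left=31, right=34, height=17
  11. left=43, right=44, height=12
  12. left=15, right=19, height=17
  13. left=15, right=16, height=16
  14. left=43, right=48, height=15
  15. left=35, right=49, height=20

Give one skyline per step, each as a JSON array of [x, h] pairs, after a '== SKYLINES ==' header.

== SKYLINES ==
[[6,17],[15,0]]
[[6,17],[15,11],[19,0]]
[[6,17],[15,11],[19,0],[25,4],[37,0]]
[[6,17],[15,11],[19,0],[25,4],[26,17],[37,0]]
[[6,17],[15,11],[19,0],[20,2],[25,4],[26,17],[37,0]]
[[6,17],[15,11],[19,6],[26,17],[37,0]]
[[6,17],[15,11],[19,6],[26,17],[37,0]]
[[6,17],[15,11],[19,6],[26,17],[37,0],[39,6],[44,0]]
[[6,17],[15,11],[19,6],[26,17],[37,0],[39,6],[44,0]]
[[6,17],[15,11],[19,6],[26,17],[37,0],[39,6],[44,0]]
[[6,17],[15,11],[19,6],[26,17],[37,0],[39,6],[43,12],[44,0]]
[[6,17],[19,6],[26,17],[37,0],[39,6],[43,12],[44,0]]
[[6,17],[19,6],[26,17],[37,0],[39,6],[43,12],[44,0]]
[[6,17],[19,6],[26,17],[37,0],[39,6],[43,15],[48,0]]
[[6,17],[19,6],[26,17],[35,20],[49,0]]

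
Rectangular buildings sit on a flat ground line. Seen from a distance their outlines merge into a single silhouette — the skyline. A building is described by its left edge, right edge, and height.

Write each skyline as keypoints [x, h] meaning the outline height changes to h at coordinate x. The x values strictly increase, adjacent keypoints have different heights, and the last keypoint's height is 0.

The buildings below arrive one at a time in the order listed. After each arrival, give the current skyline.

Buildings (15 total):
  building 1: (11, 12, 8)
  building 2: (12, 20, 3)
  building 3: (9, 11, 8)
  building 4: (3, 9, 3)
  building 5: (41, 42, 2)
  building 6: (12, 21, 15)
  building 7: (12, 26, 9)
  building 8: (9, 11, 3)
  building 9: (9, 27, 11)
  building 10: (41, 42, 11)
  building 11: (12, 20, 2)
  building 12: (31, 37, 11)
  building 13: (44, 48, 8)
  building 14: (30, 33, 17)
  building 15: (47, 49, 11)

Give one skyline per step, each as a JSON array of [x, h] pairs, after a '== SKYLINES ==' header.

== SKYLINES ==
[[11,8],[12,0]]
[[11,8],[12,3],[20,0]]
[[9,8],[12,3],[20,0]]
[[3,3],[9,8],[12,3],[20,0]]
[[3,3],[9,8],[12,3],[20,0],[41,2],[42,0]]
[[3,3],[9,8],[12,15],[21,0],[41,2],[42,0]]
[[3,3],[9,8],[12,15],[21,9],[26,0],[41,2],[42,0]]
[[3,3],[9,8],[12,15],[21,9],[26,0],[41,2],[42,0]]
[[3,3],[9,11],[12,15],[21,11],[27,0],[41,2],[42,0]]
[[3,3],[9,11],[12,15],[21,11],[27,0],[41,11],[42,0]]
[[3,3],[9,11],[12,15],[21,11],[27,0],[41,11],[42,0]]
[[3,3],[9,11],[12,15],[21,11],[27,0],[31,11],[37,0],[41,11],[42,0]]
[[3,3],[9,11],[12,15],[21,11],[27,0],[31,11],[37,0],[41,11],[42,0],[44,8],[48,0]]
[[3,3],[9,11],[12,15],[21,11],[27,0],[30,17],[33,11],[37,0],[41,11],[42,0],[44,8],[48,0]]
[[3,3],[9,11],[12,15],[21,11],[27,0],[30,17],[33,11],[37,0],[41,11],[42,0],[44,8],[47,11],[49,0]]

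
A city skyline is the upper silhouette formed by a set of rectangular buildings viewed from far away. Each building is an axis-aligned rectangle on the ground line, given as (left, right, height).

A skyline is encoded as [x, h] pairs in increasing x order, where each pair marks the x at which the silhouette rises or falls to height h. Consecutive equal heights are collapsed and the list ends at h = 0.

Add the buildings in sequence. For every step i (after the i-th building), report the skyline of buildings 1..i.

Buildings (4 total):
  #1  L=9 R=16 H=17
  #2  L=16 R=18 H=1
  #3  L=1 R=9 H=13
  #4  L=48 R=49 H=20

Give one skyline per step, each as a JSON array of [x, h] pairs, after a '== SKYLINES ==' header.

== SKYLINES ==
[[9,17],[16,0]]
[[9,17],[16,1],[18,0]]
[[1,13],[9,17],[16,1],[18,0]]
[[1,13],[9,17],[16,1],[18,0],[48,20],[49,0]]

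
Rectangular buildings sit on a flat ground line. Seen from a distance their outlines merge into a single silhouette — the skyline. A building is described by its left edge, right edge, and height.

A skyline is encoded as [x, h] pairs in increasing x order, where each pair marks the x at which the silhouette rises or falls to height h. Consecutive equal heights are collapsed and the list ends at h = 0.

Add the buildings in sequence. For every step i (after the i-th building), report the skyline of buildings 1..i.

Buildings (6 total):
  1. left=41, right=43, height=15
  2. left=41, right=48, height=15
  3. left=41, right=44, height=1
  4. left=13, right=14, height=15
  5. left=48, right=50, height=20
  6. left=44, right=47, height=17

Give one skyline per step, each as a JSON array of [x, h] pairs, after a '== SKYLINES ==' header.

== SKYLINES ==
[[41,15],[43,0]]
[[41,15],[48,0]]
[[41,15],[48,0]]
[[13,15],[14,0],[41,15],[48,0]]
[[13,15],[14,0],[41,15],[48,20],[50,0]]
[[13,15],[14,0],[41,15],[44,17],[47,15],[48,20],[50,0]]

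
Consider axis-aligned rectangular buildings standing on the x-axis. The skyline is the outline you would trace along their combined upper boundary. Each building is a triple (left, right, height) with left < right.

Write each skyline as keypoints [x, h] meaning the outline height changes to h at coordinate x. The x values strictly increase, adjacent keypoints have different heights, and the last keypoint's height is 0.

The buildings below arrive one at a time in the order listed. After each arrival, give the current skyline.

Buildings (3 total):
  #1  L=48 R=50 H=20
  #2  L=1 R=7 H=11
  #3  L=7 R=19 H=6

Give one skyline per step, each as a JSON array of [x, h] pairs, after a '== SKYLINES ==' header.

== SKYLINES ==
[[48,20],[50,0]]
[[1,11],[7,0],[48,20],[50,0]]
[[1,11],[7,6],[19,0],[48,20],[50,0]]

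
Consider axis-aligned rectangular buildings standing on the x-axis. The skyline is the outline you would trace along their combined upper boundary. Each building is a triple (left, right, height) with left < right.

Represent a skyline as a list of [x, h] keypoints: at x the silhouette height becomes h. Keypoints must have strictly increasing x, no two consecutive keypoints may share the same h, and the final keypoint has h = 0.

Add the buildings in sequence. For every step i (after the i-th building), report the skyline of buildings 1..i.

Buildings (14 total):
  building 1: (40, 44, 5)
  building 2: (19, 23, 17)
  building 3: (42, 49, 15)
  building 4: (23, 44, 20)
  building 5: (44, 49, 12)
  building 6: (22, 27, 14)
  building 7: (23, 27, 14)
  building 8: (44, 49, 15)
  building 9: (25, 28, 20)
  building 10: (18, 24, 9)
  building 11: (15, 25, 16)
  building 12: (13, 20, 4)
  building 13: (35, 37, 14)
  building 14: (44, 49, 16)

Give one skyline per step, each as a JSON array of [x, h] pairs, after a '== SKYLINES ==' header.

== SKYLINES ==
[[40,5],[44,0]]
[[19,17],[23,0],[40,5],[44,0]]
[[19,17],[23,0],[40,5],[42,15],[49,0]]
[[19,17],[23,20],[44,15],[49,0]]
[[19,17],[23,20],[44,15],[49,0]]
[[19,17],[23,20],[44,15],[49,0]]
[[19,17],[23,20],[44,15],[49,0]]
[[19,17],[23,20],[44,15],[49,0]]
[[19,17],[23,20],[44,15],[49,0]]
[[18,9],[19,17],[23,20],[44,15],[49,0]]
[[15,16],[19,17],[23,20],[44,15],[49,0]]
[[13,4],[15,16],[19,17],[23,20],[44,15],[49,0]]
[[13,4],[15,16],[19,17],[23,20],[44,15],[49,0]]
[[13,4],[15,16],[19,17],[23,20],[44,16],[49,0]]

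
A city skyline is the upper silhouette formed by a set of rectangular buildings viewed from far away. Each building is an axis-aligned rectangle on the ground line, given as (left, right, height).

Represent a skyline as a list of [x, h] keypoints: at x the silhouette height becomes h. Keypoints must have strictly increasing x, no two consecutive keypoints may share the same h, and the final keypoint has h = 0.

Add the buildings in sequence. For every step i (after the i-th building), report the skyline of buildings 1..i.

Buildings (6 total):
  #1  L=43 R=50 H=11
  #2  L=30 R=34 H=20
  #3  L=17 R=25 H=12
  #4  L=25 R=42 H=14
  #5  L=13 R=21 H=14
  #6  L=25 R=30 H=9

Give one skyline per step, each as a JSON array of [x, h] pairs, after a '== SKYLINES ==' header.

== SKYLINES ==
[[43,11],[50,0]]
[[30,20],[34,0],[43,11],[50,0]]
[[17,12],[25,0],[30,20],[34,0],[43,11],[50,0]]
[[17,12],[25,14],[30,20],[34,14],[42,0],[43,11],[50,0]]
[[13,14],[21,12],[25,14],[30,20],[34,14],[42,0],[43,11],[50,0]]
[[13,14],[21,12],[25,14],[30,20],[34,14],[42,0],[43,11],[50,0]]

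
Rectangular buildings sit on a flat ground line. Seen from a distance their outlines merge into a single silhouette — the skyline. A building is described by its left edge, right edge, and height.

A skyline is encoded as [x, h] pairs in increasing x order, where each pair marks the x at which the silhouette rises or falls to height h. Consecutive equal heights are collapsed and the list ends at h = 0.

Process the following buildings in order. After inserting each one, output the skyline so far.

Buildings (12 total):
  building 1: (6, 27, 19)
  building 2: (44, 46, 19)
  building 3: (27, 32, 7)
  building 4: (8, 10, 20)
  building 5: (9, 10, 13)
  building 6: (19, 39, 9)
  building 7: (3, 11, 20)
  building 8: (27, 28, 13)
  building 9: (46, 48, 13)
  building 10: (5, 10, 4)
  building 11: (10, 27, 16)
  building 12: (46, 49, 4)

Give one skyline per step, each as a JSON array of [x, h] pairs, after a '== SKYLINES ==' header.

== SKYLINES ==
[[6,19],[27,0]]
[[6,19],[27,0],[44,19],[46,0]]
[[6,19],[27,7],[32,0],[44,19],[46,0]]
[[6,19],[8,20],[10,19],[27,7],[32,0],[44,19],[46,0]]
[[6,19],[8,20],[10,19],[27,7],[32,0],[44,19],[46,0]]
[[6,19],[8,20],[10,19],[27,9],[39,0],[44,19],[46,0]]
[[3,20],[11,19],[27,9],[39,0],[44,19],[46,0]]
[[3,20],[11,19],[27,13],[28,9],[39,0],[44,19],[46,0]]
[[3,20],[11,19],[27,13],[28,9],[39,0],[44,19],[46,13],[48,0]]
[[3,20],[11,19],[27,13],[28,9],[39,0],[44,19],[46,13],[48,0]]
[[3,20],[11,19],[27,13],[28,9],[39,0],[44,19],[46,13],[48,0]]
[[3,20],[11,19],[27,13],[28,9],[39,0],[44,19],[46,13],[48,4],[49,0]]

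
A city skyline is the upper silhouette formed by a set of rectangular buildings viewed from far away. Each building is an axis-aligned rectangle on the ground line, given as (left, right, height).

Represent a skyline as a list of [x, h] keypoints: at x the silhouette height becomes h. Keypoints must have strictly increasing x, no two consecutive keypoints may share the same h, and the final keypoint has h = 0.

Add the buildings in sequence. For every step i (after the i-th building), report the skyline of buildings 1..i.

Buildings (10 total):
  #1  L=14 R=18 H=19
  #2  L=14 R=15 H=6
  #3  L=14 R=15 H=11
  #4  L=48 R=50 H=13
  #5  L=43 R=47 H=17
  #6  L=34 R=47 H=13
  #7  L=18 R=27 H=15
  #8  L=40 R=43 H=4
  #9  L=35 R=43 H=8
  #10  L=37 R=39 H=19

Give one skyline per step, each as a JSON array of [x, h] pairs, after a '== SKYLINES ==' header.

== SKYLINES ==
[[14,19],[18,0]]
[[14,19],[18,0]]
[[14,19],[18,0]]
[[14,19],[18,0],[48,13],[50,0]]
[[14,19],[18,0],[43,17],[47,0],[48,13],[50,0]]
[[14,19],[18,0],[34,13],[43,17],[47,0],[48,13],[50,0]]
[[14,19],[18,15],[27,0],[34,13],[43,17],[47,0],[48,13],[50,0]]
[[14,19],[18,15],[27,0],[34,13],[43,17],[47,0],[48,13],[50,0]]
[[14,19],[18,15],[27,0],[34,13],[43,17],[47,0],[48,13],[50,0]]
[[14,19],[18,15],[27,0],[34,13],[37,19],[39,13],[43,17],[47,0],[48,13],[50,0]]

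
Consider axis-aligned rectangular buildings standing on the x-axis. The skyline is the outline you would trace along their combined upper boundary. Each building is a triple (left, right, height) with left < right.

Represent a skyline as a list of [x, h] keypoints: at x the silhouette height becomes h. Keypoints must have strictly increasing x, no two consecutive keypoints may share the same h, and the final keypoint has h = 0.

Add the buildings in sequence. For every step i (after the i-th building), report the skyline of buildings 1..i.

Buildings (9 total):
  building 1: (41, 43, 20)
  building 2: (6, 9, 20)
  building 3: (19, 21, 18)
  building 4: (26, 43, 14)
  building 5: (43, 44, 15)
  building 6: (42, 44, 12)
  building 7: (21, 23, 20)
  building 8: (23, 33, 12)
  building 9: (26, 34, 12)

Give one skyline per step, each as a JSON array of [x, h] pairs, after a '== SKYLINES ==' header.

== SKYLINES ==
[[41,20],[43,0]]
[[6,20],[9,0],[41,20],[43,0]]
[[6,20],[9,0],[19,18],[21,0],[41,20],[43,0]]
[[6,20],[9,0],[19,18],[21,0],[26,14],[41,20],[43,0]]
[[6,20],[9,0],[19,18],[21,0],[26,14],[41,20],[43,15],[44,0]]
[[6,20],[9,0],[19,18],[21,0],[26,14],[41,20],[43,15],[44,0]]
[[6,20],[9,0],[19,18],[21,20],[23,0],[26,14],[41,20],[43,15],[44,0]]
[[6,20],[9,0],[19,18],[21,20],[23,12],[26,14],[41,20],[43,15],[44,0]]
[[6,20],[9,0],[19,18],[21,20],[23,12],[26,14],[41,20],[43,15],[44,0]]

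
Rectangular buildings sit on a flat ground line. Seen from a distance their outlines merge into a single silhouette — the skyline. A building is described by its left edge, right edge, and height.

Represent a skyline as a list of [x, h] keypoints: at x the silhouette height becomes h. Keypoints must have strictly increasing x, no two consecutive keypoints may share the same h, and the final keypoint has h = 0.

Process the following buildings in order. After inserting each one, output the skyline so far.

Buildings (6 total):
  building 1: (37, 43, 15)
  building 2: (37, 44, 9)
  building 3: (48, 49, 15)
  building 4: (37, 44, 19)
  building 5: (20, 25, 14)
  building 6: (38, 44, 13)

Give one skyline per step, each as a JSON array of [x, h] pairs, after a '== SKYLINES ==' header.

== SKYLINES ==
[[37,15],[43,0]]
[[37,15],[43,9],[44,0]]
[[37,15],[43,9],[44,0],[48,15],[49,0]]
[[37,19],[44,0],[48,15],[49,0]]
[[20,14],[25,0],[37,19],[44,0],[48,15],[49,0]]
[[20,14],[25,0],[37,19],[44,0],[48,15],[49,0]]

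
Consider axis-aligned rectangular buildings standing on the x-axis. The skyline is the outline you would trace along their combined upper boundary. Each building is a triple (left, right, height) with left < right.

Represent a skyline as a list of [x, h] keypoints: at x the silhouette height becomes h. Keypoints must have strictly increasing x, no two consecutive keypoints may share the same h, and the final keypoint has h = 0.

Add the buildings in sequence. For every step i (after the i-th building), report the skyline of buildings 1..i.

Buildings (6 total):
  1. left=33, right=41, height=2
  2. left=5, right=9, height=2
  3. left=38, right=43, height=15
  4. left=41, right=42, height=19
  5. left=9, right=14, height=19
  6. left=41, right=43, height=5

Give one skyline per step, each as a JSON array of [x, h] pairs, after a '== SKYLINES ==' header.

== SKYLINES ==
[[33,2],[41,0]]
[[5,2],[9,0],[33,2],[41,0]]
[[5,2],[9,0],[33,2],[38,15],[43,0]]
[[5,2],[9,0],[33,2],[38,15],[41,19],[42,15],[43,0]]
[[5,2],[9,19],[14,0],[33,2],[38,15],[41,19],[42,15],[43,0]]
[[5,2],[9,19],[14,0],[33,2],[38,15],[41,19],[42,15],[43,0]]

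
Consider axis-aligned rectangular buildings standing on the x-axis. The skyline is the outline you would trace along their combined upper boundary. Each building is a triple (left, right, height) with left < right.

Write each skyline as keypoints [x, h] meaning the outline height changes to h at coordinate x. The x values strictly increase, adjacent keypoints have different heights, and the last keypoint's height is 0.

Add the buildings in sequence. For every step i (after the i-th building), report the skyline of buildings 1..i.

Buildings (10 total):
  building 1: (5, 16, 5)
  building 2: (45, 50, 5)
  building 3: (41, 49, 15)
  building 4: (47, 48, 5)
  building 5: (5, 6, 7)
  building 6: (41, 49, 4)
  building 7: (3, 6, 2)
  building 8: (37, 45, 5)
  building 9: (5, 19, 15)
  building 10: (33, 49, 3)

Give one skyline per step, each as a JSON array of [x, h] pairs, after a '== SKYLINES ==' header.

== SKYLINES ==
[[5,5],[16,0]]
[[5,5],[16,0],[45,5],[50,0]]
[[5,5],[16,0],[41,15],[49,5],[50,0]]
[[5,5],[16,0],[41,15],[49,5],[50,0]]
[[5,7],[6,5],[16,0],[41,15],[49,5],[50,0]]
[[5,7],[6,5],[16,0],[41,15],[49,5],[50,0]]
[[3,2],[5,7],[6,5],[16,0],[41,15],[49,5],[50,0]]
[[3,2],[5,7],[6,5],[16,0],[37,5],[41,15],[49,5],[50,0]]
[[3,2],[5,15],[19,0],[37,5],[41,15],[49,5],[50,0]]
[[3,2],[5,15],[19,0],[33,3],[37,5],[41,15],[49,5],[50,0]]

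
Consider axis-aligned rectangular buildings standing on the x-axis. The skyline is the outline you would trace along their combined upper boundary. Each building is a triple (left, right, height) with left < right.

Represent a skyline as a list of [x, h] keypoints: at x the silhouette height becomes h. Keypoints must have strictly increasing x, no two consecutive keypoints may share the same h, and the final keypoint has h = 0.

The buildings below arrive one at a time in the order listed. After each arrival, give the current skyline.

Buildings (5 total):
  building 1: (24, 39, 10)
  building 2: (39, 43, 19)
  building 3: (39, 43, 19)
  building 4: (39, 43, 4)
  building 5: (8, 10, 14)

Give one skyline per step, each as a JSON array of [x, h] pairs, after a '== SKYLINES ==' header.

== SKYLINES ==
[[24,10],[39,0]]
[[24,10],[39,19],[43,0]]
[[24,10],[39,19],[43,0]]
[[24,10],[39,19],[43,0]]
[[8,14],[10,0],[24,10],[39,19],[43,0]]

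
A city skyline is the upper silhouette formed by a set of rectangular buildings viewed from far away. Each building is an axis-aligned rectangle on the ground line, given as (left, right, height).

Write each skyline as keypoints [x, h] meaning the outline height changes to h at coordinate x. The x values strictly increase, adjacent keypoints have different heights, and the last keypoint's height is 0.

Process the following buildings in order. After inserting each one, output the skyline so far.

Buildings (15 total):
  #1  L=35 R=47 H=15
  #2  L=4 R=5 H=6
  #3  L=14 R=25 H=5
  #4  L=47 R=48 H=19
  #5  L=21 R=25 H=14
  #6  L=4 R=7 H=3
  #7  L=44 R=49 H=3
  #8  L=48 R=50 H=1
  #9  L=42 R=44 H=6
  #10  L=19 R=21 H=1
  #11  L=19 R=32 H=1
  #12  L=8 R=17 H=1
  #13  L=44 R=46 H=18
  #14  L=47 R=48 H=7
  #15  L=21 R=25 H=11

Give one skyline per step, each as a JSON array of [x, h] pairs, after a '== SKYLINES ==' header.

== SKYLINES ==
[[35,15],[47,0]]
[[4,6],[5,0],[35,15],[47,0]]
[[4,6],[5,0],[14,5],[25,0],[35,15],[47,0]]
[[4,6],[5,0],[14,5],[25,0],[35,15],[47,19],[48,0]]
[[4,6],[5,0],[14,5],[21,14],[25,0],[35,15],[47,19],[48,0]]
[[4,6],[5,3],[7,0],[14,5],[21,14],[25,0],[35,15],[47,19],[48,0]]
[[4,6],[5,3],[7,0],[14,5],[21,14],[25,0],[35,15],[47,19],[48,3],[49,0]]
[[4,6],[5,3],[7,0],[14,5],[21,14],[25,0],[35,15],[47,19],[48,3],[49,1],[50,0]]
[[4,6],[5,3],[7,0],[14,5],[21,14],[25,0],[35,15],[47,19],[48,3],[49,1],[50,0]]
[[4,6],[5,3],[7,0],[14,5],[21,14],[25,0],[35,15],[47,19],[48,3],[49,1],[50,0]]
[[4,6],[5,3],[7,0],[14,5],[21,14],[25,1],[32,0],[35,15],[47,19],[48,3],[49,1],[50,0]]
[[4,6],[5,3],[7,0],[8,1],[14,5],[21,14],[25,1],[32,0],[35,15],[47,19],[48,3],[49,1],[50,0]]
[[4,6],[5,3],[7,0],[8,1],[14,5],[21,14],[25,1],[32,0],[35,15],[44,18],[46,15],[47,19],[48,3],[49,1],[50,0]]
[[4,6],[5,3],[7,0],[8,1],[14,5],[21,14],[25,1],[32,0],[35,15],[44,18],[46,15],[47,19],[48,3],[49,1],[50,0]]
[[4,6],[5,3],[7,0],[8,1],[14,5],[21,14],[25,1],[32,0],[35,15],[44,18],[46,15],[47,19],[48,3],[49,1],[50,0]]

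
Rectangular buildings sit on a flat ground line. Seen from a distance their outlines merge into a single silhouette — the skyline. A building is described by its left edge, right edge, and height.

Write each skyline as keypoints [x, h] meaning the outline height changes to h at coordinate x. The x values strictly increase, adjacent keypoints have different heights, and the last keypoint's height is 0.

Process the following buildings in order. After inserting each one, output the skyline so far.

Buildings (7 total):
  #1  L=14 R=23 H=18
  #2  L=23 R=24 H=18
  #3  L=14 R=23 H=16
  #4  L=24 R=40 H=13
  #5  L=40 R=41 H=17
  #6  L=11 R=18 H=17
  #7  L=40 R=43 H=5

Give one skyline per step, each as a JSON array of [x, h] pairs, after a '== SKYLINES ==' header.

== SKYLINES ==
[[14,18],[23,0]]
[[14,18],[24,0]]
[[14,18],[24,0]]
[[14,18],[24,13],[40,0]]
[[14,18],[24,13],[40,17],[41,0]]
[[11,17],[14,18],[24,13],[40,17],[41,0]]
[[11,17],[14,18],[24,13],[40,17],[41,5],[43,0]]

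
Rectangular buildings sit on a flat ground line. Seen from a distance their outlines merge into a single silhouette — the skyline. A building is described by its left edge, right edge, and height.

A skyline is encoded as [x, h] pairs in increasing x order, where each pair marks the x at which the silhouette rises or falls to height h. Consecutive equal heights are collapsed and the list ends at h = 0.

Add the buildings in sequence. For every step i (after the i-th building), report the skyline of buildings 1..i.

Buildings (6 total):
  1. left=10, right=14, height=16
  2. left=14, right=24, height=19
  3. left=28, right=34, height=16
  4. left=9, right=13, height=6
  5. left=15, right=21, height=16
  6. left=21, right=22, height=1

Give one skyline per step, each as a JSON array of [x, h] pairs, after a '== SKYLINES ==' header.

== SKYLINES ==
[[10,16],[14,0]]
[[10,16],[14,19],[24,0]]
[[10,16],[14,19],[24,0],[28,16],[34,0]]
[[9,6],[10,16],[14,19],[24,0],[28,16],[34,0]]
[[9,6],[10,16],[14,19],[24,0],[28,16],[34,0]]
[[9,6],[10,16],[14,19],[24,0],[28,16],[34,0]]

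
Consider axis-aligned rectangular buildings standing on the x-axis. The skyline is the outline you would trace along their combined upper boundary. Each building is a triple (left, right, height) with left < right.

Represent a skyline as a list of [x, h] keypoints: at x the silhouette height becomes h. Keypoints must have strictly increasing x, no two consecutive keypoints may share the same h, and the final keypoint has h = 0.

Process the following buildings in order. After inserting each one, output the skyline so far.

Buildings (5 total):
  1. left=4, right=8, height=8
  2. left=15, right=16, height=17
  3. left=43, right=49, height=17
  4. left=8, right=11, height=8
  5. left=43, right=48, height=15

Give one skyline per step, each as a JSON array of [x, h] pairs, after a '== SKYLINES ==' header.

== SKYLINES ==
[[4,8],[8,0]]
[[4,8],[8,0],[15,17],[16,0]]
[[4,8],[8,0],[15,17],[16,0],[43,17],[49,0]]
[[4,8],[11,0],[15,17],[16,0],[43,17],[49,0]]
[[4,8],[11,0],[15,17],[16,0],[43,17],[49,0]]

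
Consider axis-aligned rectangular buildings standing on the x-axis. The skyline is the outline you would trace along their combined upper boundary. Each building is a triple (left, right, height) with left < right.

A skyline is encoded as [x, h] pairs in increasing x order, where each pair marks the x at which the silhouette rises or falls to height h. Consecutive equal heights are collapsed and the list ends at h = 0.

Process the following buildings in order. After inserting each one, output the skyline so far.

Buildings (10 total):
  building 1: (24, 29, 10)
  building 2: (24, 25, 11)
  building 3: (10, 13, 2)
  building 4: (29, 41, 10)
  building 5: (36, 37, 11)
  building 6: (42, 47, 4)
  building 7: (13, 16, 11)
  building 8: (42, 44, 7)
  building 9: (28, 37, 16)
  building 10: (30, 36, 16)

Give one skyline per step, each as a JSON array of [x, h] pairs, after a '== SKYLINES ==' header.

== SKYLINES ==
[[24,10],[29,0]]
[[24,11],[25,10],[29,0]]
[[10,2],[13,0],[24,11],[25,10],[29,0]]
[[10,2],[13,0],[24,11],[25,10],[41,0]]
[[10,2],[13,0],[24,11],[25,10],[36,11],[37,10],[41,0]]
[[10,2],[13,0],[24,11],[25,10],[36,11],[37,10],[41,0],[42,4],[47,0]]
[[10,2],[13,11],[16,0],[24,11],[25,10],[36,11],[37,10],[41,0],[42,4],[47,0]]
[[10,2],[13,11],[16,0],[24,11],[25,10],[36,11],[37,10],[41,0],[42,7],[44,4],[47,0]]
[[10,2],[13,11],[16,0],[24,11],[25,10],[28,16],[37,10],[41,0],[42,7],[44,4],[47,0]]
[[10,2],[13,11],[16,0],[24,11],[25,10],[28,16],[37,10],[41,0],[42,7],[44,4],[47,0]]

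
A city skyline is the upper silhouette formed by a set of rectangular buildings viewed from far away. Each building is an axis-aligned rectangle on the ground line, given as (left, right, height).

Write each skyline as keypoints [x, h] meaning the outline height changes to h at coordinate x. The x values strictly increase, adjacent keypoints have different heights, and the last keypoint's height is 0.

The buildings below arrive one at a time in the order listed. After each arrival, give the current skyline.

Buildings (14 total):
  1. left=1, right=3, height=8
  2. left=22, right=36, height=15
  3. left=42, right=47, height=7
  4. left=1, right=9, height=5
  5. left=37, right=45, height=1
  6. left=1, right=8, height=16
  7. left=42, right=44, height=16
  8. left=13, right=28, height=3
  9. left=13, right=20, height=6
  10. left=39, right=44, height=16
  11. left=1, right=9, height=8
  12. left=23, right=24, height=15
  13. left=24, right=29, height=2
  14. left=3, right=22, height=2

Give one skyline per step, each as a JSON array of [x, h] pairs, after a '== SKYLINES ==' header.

== SKYLINES ==
[[1,8],[3,0]]
[[1,8],[3,0],[22,15],[36,0]]
[[1,8],[3,0],[22,15],[36,0],[42,7],[47,0]]
[[1,8],[3,5],[9,0],[22,15],[36,0],[42,7],[47,0]]
[[1,8],[3,5],[9,0],[22,15],[36,0],[37,1],[42,7],[47,0]]
[[1,16],[8,5],[9,0],[22,15],[36,0],[37,1],[42,7],[47,0]]
[[1,16],[8,5],[9,0],[22,15],[36,0],[37,1],[42,16],[44,7],[47,0]]
[[1,16],[8,5],[9,0],[13,3],[22,15],[36,0],[37,1],[42,16],[44,7],[47,0]]
[[1,16],[8,5],[9,0],[13,6],[20,3],[22,15],[36,0],[37,1],[42,16],[44,7],[47,0]]
[[1,16],[8,5],[9,0],[13,6],[20,3],[22,15],[36,0],[37,1],[39,16],[44,7],[47,0]]
[[1,16],[8,8],[9,0],[13,6],[20,3],[22,15],[36,0],[37,1],[39,16],[44,7],[47,0]]
[[1,16],[8,8],[9,0],[13,6],[20,3],[22,15],[36,0],[37,1],[39,16],[44,7],[47,0]]
[[1,16],[8,8],[9,0],[13,6],[20,3],[22,15],[36,0],[37,1],[39,16],[44,7],[47,0]]
[[1,16],[8,8],[9,2],[13,6],[20,3],[22,15],[36,0],[37,1],[39,16],[44,7],[47,0]]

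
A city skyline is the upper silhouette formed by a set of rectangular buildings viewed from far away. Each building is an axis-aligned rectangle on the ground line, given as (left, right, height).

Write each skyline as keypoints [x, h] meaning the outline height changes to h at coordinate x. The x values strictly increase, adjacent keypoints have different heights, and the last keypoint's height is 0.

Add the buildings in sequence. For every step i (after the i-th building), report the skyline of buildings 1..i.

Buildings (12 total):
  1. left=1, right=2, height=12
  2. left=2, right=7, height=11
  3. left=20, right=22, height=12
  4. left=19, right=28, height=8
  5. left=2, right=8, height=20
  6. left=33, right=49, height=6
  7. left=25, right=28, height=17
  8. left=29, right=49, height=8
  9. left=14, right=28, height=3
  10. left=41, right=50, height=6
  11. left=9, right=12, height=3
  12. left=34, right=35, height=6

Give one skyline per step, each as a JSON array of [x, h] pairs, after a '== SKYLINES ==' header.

== SKYLINES ==
[[1,12],[2,0]]
[[1,12],[2,11],[7,0]]
[[1,12],[2,11],[7,0],[20,12],[22,0]]
[[1,12],[2,11],[7,0],[19,8],[20,12],[22,8],[28,0]]
[[1,12],[2,20],[8,0],[19,8],[20,12],[22,8],[28,0]]
[[1,12],[2,20],[8,0],[19,8],[20,12],[22,8],[28,0],[33,6],[49,0]]
[[1,12],[2,20],[8,0],[19,8],[20,12],[22,8],[25,17],[28,0],[33,6],[49,0]]
[[1,12],[2,20],[8,0],[19,8],[20,12],[22,8],[25,17],[28,0],[29,8],[49,0]]
[[1,12],[2,20],[8,0],[14,3],[19,8],[20,12],[22,8],[25,17],[28,0],[29,8],[49,0]]
[[1,12],[2,20],[8,0],[14,3],[19,8],[20,12],[22,8],[25,17],[28,0],[29,8],[49,6],[50,0]]
[[1,12],[2,20],[8,0],[9,3],[12,0],[14,3],[19,8],[20,12],[22,8],[25,17],[28,0],[29,8],[49,6],[50,0]]
[[1,12],[2,20],[8,0],[9,3],[12,0],[14,3],[19,8],[20,12],[22,8],[25,17],[28,0],[29,8],[49,6],[50,0]]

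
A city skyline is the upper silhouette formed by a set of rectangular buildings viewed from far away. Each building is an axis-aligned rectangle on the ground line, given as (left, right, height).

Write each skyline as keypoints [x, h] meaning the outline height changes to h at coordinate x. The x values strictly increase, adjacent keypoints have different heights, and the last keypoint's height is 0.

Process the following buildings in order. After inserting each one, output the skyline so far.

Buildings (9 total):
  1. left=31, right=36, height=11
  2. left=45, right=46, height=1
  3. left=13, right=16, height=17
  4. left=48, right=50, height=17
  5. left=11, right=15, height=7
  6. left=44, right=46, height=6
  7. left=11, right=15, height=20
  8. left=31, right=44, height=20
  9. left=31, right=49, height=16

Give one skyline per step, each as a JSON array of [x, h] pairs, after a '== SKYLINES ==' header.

== SKYLINES ==
[[31,11],[36,0]]
[[31,11],[36,0],[45,1],[46,0]]
[[13,17],[16,0],[31,11],[36,0],[45,1],[46,0]]
[[13,17],[16,0],[31,11],[36,0],[45,1],[46,0],[48,17],[50,0]]
[[11,7],[13,17],[16,0],[31,11],[36,0],[45,1],[46,0],[48,17],[50,0]]
[[11,7],[13,17],[16,0],[31,11],[36,0],[44,6],[46,0],[48,17],[50,0]]
[[11,20],[15,17],[16,0],[31,11],[36,0],[44,6],[46,0],[48,17],[50,0]]
[[11,20],[15,17],[16,0],[31,20],[44,6],[46,0],[48,17],[50,0]]
[[11,20],[15,17],[16,0],[31,20],[44,16],[48,17],[50,0]]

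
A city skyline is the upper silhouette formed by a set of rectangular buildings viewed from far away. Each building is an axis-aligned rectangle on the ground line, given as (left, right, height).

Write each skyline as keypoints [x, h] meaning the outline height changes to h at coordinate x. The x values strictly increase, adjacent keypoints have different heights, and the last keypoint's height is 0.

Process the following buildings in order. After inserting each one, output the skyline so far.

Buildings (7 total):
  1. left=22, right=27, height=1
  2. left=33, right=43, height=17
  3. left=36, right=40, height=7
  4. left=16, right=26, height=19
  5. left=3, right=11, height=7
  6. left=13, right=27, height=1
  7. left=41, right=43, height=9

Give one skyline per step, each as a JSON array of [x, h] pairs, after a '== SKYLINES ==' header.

== SKYLINES ==
[[22,1],[27,0]]
[[22,1],[27,0],[33,17],[43,0]]
[[22,1],[27,0],[33,17],[43,0]]
[[16,19],[26,1],[27,0],[33,17],[43,0]]
[[3,7],[11,0],[16,19],[26,1],[27,0],[33,17],[43,0]]
[[3,7],[11,0],[13,1],[16,19],[26,1],[27,0],[33,17],[43,0]]
[[3,7],[11,0],[13,1],[16,19],[26,1],[27,0],[33,17],[43,0]]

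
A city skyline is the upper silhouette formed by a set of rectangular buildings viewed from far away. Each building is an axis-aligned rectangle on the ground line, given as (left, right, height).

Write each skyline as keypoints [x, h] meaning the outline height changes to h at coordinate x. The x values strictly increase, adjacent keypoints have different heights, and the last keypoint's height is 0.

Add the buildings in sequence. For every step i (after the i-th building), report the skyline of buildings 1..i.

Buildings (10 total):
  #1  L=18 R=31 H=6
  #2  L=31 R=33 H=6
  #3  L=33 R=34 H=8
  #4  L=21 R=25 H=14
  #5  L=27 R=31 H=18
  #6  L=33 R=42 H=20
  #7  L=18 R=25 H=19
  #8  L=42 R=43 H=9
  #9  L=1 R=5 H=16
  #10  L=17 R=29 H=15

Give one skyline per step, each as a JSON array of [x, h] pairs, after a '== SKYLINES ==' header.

== SKYLINES ==
[[18,6],[31,0]]
[[18,6],[33,0]]
[[18,6],[33,8],[34,0]]
[[18,6],[21,14],[25,6],[33,8],[34,0]]
[[18,6],[21,14],[25,6],[27,18],[31,6],[33,8],[34,0]]
[[18,6],[21,14],[25,6],[27,18],[31,6],[33,20],[42,0]]
[[18,19],[25,6],[27,18],[31,6],[33,20],[42,0]]
[[18,19],[25,6],[27,18],[31,6],[33,20],[42,9],[43,0]]
[[1,16],[5,0],[18,19],[25,6],[27,18],[31,6],[33,20],[42,9],[43,0]]
[[1,16],[5,0],[17,15],[18,19],[25,15],[27,18],[31,6],[33,20],[42,9],[43,0]]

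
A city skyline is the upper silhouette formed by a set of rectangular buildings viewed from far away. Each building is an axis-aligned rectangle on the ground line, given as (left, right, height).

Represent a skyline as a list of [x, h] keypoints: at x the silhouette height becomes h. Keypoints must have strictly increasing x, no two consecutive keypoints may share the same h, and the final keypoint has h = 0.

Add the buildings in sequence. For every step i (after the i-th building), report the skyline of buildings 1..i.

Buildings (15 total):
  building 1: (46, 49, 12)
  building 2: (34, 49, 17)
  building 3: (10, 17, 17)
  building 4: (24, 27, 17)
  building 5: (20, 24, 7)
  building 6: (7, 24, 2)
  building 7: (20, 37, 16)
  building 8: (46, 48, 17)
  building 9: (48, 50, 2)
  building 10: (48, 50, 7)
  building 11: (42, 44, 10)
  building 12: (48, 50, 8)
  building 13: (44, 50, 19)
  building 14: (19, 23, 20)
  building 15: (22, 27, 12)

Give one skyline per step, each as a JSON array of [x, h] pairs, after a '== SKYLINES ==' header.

== SKYLINES ==
[[46,12],[49,0]]
[[34,17],[49,0]]
[[10,17],[17,0],[34,17],[49,0]]
[[10,17],[17,0],[24,17],[27,0],[34,17],[49,0]]
[[10,17],[17,0],[20,7],[24,17],[27,0],[34,17],[49,0]]
[[7,2],[10,17],[17,2],[20,7],[24,17],[27,0],[34,17],[49,0]]
[[7,2],[10,17],[17,2],[20,16],[24,17],[27,16],[34,17],[49,0]]
[[7,2],[10,17],[17,2],[20,16],[24,17],[27,16],[34,17],[49,0]]
[[7,2],[10,17],[17,2],[20,16],[24,17],[27,16],[34,17],[49,2],[50,0]]
[[7,2],[10,17],[17,2],[20,16],[24,17],[27,16],[34,17],[49,7],[50,0]]
[[7,2],[10,17],[17,2],[20,16],[24,17],[27,16],[34,17],[49,7],[50,0]]
[[7,2],[10,17],[17,2],[20,16],[24,17],[27,16],[34,17],[49,8],[50,0]]
[[7,2],[10,17],[17,2],[20,16],[24,17],[27,16],[34,17],[44,19],[50,0]]
[[7,2],[10,17],[17,2],[19,20],[23,16],[24,17],[27,16],[34,17],[44,19],[50,0]]
[[7,2],[10,17],[17,2],[19,20],[23,16],[24,17],[27,16],[34,17],[44,19],[50,0]]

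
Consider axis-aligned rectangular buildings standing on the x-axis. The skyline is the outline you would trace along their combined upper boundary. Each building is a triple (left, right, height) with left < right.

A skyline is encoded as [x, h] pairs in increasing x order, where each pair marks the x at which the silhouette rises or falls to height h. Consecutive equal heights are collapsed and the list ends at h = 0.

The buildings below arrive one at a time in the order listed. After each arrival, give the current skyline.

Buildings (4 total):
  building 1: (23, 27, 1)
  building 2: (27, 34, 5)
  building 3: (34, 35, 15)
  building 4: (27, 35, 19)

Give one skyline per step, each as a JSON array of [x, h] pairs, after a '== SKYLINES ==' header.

== SKYLINES ==
[[23,1],[27,0]]
[[23,1],[27,5],[34,0]]
[[23,1],[27,5],[34,15],[35,0]]
[[23,1],[27,19],[35,0]]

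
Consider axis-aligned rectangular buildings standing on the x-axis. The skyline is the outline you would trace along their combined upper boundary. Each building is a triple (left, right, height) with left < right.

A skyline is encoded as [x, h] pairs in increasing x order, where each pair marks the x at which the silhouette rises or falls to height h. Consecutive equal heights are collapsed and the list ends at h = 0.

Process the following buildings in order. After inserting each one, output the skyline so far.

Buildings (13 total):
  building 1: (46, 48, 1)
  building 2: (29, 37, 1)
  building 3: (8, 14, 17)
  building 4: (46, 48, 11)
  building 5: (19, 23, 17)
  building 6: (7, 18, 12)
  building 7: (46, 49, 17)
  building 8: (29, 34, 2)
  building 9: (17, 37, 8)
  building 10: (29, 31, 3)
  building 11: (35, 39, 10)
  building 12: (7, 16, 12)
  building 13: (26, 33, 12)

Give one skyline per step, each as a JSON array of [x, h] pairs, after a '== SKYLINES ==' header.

== SKYLINES ==
[[46,1],[48,0]]
[[29,1],[37,0],[46,1],[48,0]]
[[8,17],[14,0],[29,1],[37,0],[46,1],[48,0]]
[[8,17],[14,0],[29,1],[37,0],[46,11],[48,0]]
[[8,17],[14,0],[19,17],[23,0],[29,1],[37,0],[46,11],[48,0]]
[[7,12],[8,17],[14,12],[18,0],[19,17],[23,0],[29,1],[37,0],[46,11],[48,0]]
[[7,12],[8,17],[14,12],[18,0],[19,17],[23,0],[29,1],[37,0],[46,17],[49,0]]
[[7,12],[8,17],[14,12],[18,0],[19,17],[23,0],[29,2],[34,1],[37,0],[46,17],[49,0]]
[[7,12],[8,17],[14,12],[18,8],[19,17],[23,8],[37,0],[46,17],[49,0]]
[[7,12],[8,17],[14,12],[18,8],[19,17],[23,8],[37,0],[46,17],[49,0]]
[[7,12],[8,17],[14,12],[18,8],[19,17],[23,8],[35,10],[39,0],[46,17],[49,0]]
[[7,12],[8,17],[14,12],[18,8],[19,17],[23,8],[35,10],[39,0],[46,17],[49,0]]
[[7,12],[8,17],[14,12],[18,8],[19,17],[23,8],[26,12],[33,8],[35,10],[39,0],[46,17],[49,0]]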